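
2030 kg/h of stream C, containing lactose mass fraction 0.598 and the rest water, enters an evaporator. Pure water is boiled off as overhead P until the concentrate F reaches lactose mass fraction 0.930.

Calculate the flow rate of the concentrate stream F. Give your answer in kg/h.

lactose is conserved: 2030×0.598 = 1213.9 kg/h all reports to the concentrate.
Concentrate = 1213.9/(target fraction) = 1305.3 kg/h.

1305 kg/h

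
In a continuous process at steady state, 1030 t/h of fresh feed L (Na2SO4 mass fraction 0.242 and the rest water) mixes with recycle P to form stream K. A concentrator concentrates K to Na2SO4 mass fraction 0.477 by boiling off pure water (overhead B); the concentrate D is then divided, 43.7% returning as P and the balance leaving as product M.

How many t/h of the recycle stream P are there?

Overall Na2SO4 balance (none leaves overhead): Na2SO4 in fresh feed = Na2SO4 in product, i.e. 1030×0.242 = (1−0.437)·D·0.477.
D = 249.26/(0.477×0.563) = 928.17 t/h.
Recycle P = 0.437×928.17 = 405.61 t/h.

405.6 t/h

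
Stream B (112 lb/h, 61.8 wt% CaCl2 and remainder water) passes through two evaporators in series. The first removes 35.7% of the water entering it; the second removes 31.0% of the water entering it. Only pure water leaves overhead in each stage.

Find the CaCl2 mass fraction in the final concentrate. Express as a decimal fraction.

water in feed = 112×0.382 = 42.784 lb/h.
After stage 1: water left = (1−0.357)×42.784 = 27.51; stream total = 96.726 lb/h.
After stage 2: water left = (1−0.310)×27.51 = 18.982; final concentrate = 88.198 lb/h.
CaCl2 fraction = 69.216/88.198 = 0.7848.

0.7848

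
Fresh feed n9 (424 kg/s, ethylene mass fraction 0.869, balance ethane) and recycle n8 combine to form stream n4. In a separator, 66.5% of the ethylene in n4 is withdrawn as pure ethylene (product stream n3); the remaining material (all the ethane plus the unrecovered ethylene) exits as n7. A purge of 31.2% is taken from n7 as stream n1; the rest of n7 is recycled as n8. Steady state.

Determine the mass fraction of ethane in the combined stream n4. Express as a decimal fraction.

ethane enters only via n9 and leaves only via the purge: 424×0.131 = 0.312×(ethane in n7), and the separator passes all ethane, so ethane in n4 = ethane in n7 = 178.03 kg/s.
ethylene in n4: m_A = 424×0.869 + (1−0.312)·(1−0.665)·m_A, so m_A = 368.46/0.7695 = 478.81 kg/s.
n4 = 478.81 + 178.03 = 656.84 kg/s.
ethane fraction in n4 = 178.03/656.84 = 0.271.

0.271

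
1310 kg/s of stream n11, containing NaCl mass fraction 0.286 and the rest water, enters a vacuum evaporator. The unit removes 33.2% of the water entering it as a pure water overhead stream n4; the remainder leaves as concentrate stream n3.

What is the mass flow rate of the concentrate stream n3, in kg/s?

water entering = 1310×0.714 = 935.34 kg/s; overhead removed = 0.332×935.34 = 310.53 kg/s.
Concentrate = 1310 − 310.53 = 999.47 kg/s.

999.5 kg/s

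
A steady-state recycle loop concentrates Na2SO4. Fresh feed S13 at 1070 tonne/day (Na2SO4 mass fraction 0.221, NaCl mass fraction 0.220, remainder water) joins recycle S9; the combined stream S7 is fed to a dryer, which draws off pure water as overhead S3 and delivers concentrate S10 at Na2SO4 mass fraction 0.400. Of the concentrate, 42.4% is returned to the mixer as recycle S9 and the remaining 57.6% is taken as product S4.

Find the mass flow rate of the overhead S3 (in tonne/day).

Overall Na2SO4 balance (none leaves overhead): Na2SO4 in fresh feed = Na2SO4 in product, i.e. 1070×0.221 = (1−0.424)·S10·0.400.
S10 = 236.47/(0.400×0.576) = 1026.3 tonne/day.
Recycle S9 = 0.424×1026.3 = 435.17 tonne/day.
Combined feed S7 = 1070 + 435.17 = 1505.2 tonne/day.
Overhead S3 = S7 − S10 = 1505.2 − 1026.3 = 478.83 tonne/day.

478.8 tonne/day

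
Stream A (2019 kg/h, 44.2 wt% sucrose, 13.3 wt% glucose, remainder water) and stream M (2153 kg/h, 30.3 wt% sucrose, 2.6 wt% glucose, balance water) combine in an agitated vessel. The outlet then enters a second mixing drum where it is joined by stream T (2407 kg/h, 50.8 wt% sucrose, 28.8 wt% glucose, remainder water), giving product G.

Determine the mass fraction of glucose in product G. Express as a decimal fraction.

0.1547

Overall, product flow = 6579 kg/h.
glucose in = 2019×0.133 + 2153×0.026 + 2407×0.288 = 1017.7 kg/h.
glucose fraction in G = 0.1547.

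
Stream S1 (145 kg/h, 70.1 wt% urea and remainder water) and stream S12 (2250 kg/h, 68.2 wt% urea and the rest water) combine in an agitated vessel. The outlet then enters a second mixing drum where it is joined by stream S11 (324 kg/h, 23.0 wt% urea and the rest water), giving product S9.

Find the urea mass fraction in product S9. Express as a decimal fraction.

Overall, product flow = 2719 kg/h.
urea in = 145×0.701 + 2250×0.682 + 324×0.230 = 1710.7 kg/h.
urea fraction in S9 = 0.629.

0.629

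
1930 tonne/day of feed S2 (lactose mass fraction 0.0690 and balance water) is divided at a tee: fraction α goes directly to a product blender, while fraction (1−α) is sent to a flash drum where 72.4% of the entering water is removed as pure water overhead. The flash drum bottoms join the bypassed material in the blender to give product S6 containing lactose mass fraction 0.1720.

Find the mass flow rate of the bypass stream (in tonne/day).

215.3 tonne/day

All 1930×0.069 = 133.17 tonne/day of lactose reaches S6, so S6 = 133.17/0.172 = 774.24 tonne/day and vapour = 1155.8 tonne/day.
The evaporator receives (1−α)·1930 of feed at 0.931 water and removes 0.724 of that water:
0.724×0.931×(1−α)×1930 = 1155.8
(1−α) = 1155.8/1300.9 = 0.8884;  α = 0.1116.
Bypass flow = 0.1116×1930 = 215.34 tonne/day.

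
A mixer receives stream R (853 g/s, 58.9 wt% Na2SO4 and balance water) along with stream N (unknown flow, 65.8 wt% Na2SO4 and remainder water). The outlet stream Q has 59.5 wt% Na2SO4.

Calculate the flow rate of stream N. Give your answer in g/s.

81.24 g/s

Let N be the unknown flow. Total out = 853 + N.
Na2SO4 balance: 502.42 + 0.658·N = 0.595·(853 + N)
(0.658 − 0.595)·N = 0.595×853 − 502.42 = 5.118
N = 5.118 / 0.063 = 81.238 g/s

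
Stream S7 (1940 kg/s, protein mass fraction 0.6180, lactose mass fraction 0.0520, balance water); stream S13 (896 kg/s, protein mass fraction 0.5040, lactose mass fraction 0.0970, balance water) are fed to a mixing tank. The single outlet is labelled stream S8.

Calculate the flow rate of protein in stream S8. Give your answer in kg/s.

1651 kg/s

protein out = protein in = 1940×0.618 + 896×0.504 = 1650.5 kg/s.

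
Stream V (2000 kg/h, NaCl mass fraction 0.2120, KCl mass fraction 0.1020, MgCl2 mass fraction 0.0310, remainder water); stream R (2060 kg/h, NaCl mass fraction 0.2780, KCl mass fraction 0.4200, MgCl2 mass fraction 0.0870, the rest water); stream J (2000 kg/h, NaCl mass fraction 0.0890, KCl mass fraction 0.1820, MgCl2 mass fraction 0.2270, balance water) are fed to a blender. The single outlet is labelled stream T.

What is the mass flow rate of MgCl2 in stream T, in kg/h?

695.2 kg/h

MgCl2 out = MgCl2 in = 2000×0.031 + 2060×0.087 + 2000×0.227 = 695.22 kg/h.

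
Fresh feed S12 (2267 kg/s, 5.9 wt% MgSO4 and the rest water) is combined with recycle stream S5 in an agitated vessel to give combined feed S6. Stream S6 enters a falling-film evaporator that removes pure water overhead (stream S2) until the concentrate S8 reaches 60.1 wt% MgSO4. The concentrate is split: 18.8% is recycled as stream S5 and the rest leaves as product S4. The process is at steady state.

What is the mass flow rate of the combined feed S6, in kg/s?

Overall MgSO4 balance (none leaves overhead): MgSO4 in fresh feed = MgSO4 in product, i.e. 2267×0.059 = (1−0.188)·S8·0.601.
S8 = 133.75/(0.601×0.812) = 274.08 kg/s.
Recycle S5 = 0.188×274.08 = 51.527 kg/s.
Combined feed S6 = 2267 + 51.527 = 2318.5 kg/s.

2319 kg/s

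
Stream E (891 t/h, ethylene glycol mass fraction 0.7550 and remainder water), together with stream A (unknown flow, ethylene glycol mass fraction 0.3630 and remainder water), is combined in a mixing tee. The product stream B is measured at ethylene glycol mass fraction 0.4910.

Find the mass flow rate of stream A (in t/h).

1838 t/h

Let A be the unknown flow. Total out = 891 + A.
ethylene glycol balance: 672.71 + 0.363·A = 0.491·(891 + A)
(0.363 − 0.491)·A = 0.491×891 − 672.71 = -235.22
A = -235.22 / -0.128 = 1837.7 t/h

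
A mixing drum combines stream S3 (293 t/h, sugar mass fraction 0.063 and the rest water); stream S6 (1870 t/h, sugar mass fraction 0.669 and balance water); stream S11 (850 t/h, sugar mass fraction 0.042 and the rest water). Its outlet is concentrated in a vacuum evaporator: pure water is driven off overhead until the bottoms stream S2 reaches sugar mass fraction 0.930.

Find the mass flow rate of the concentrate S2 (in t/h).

sugar entering = 293×0.063 + 1870×0.669 + 850×0.042 = 1305.2 t/h.
All sugar reports to S2, so S2 = 1305.2/0.930 = 1403.4 t/h.

1403 t/h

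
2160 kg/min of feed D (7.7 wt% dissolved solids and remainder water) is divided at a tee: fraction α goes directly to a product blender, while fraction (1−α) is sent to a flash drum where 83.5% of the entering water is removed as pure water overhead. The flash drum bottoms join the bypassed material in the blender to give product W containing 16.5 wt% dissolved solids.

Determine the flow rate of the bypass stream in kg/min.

All 2160×0.077 = 166.32 kg/min of dissolved solids reaches W, so W = 166.32/0.165 = 1008 kg/min and vapour = 1152 kg/min.
The evaporator receives (1−α)·2160 of feed at 0.923 water and removes 0.835 of that water:
0.835×0.923×(1−α)×2160 = 1152
(1−α) = 1152/1664.7 = 0.6920;  α = 0.3080.
Bypass flow = 0.3080×2160 = 665.26 kg/min.

665.3 kg/min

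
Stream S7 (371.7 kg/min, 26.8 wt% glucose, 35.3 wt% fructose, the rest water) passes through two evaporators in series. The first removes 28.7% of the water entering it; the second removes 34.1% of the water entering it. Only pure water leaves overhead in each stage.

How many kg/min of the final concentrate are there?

water in feed = 371.7×0.379 = 140.87 kg/min.
After stage 1: water left = (1−0.287)×140.87 = 100.44; stream total = 331.27 kg/min.
After stage 2: water left = (1−0.341)×100.44 = 66.192; final concentrate = 297.02 kg/min.

297 kg/min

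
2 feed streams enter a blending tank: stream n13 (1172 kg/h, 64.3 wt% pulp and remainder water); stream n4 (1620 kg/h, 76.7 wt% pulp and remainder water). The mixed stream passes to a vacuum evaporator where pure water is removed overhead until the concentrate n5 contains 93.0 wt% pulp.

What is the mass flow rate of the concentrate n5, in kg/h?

pulp entering = 1172×0.643 + 1620×0.767 = 1996.1 kg/h.
All pulp reports to n5, so n5 = 1996.1/0.930 = 2146.4 kg/h.

2146 kg/h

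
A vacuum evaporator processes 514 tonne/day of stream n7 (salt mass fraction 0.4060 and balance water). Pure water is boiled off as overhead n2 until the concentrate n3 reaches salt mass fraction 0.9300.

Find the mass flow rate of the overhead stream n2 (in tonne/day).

salt is conserved: 514×0.406 = 208.68 tonne/day all reports to the concentrate.
Concentrate = 208.68/(target fraction) = 224.39 tonne/day.
Overhead = 514 − 224.39 = 289.61 tonne/day.

289.6 tonne/day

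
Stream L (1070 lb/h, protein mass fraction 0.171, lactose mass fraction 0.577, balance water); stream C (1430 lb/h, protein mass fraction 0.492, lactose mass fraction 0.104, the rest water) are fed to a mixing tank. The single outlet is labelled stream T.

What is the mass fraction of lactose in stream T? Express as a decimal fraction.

0.306

Total flow out = 1070 + 1430 = 2500 lb/h.
lactose in = 1070×0.577 + 1430×0.104 = 766.11 lb/h.
lactose mass fraction in T = 766.11/2500 = 0.306.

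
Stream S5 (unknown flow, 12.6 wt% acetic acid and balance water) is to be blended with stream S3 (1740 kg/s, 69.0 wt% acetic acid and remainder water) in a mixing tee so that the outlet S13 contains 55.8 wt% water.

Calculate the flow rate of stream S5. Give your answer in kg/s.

1366 kg/s

Let S5 be the unknown flow. Total out = 1740 + S5.
water balance: 539.4 + 0.874·S5 = 0.558·(1740 + S5)
(0.874 − 0.558)·S5 = 0.558×1740 − 539.4 = 431.52
S5 = 431.52 / 0.316 = 1365.6 kg/s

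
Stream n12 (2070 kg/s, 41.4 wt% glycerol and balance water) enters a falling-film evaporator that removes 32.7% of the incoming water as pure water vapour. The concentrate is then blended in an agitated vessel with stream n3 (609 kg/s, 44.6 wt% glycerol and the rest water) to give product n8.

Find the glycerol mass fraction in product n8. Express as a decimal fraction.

0.494

Vapour removed = 0.327×0.586×2070 = 396.66 kg/s; concentrate = 1673.3 kg/s.
glycerol reaching the mixer = 856.98 (from concentrate) + 609×0.446 = 1128.6 kg/s.
Product flow = 1673.3 + 609 = 2282.3 kg/s; glycerol fraction = 0.494.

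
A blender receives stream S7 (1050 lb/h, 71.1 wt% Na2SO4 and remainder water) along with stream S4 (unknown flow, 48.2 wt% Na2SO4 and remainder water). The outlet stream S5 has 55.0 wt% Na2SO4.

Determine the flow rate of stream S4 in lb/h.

Let S4 be the unknown flow. Total out = 1050 + S4.
Na2SO4 balance: 746.55 + 0.482·S4 = 0.550·(1050 + S4)
(0.482 − 0.550)·S4 = 0.550×1050 − 746.55 = -169.05
S4 = -169.05 / -0.068 = 2486 lb/h

2486 lb/h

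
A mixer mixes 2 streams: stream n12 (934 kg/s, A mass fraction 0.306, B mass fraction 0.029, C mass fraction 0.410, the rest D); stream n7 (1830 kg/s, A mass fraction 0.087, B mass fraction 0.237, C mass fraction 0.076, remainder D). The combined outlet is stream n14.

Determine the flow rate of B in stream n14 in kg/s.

460.8 kg/s

B out = B in = 934×0.029 + 1830×0.237 = 460.8 kg/s.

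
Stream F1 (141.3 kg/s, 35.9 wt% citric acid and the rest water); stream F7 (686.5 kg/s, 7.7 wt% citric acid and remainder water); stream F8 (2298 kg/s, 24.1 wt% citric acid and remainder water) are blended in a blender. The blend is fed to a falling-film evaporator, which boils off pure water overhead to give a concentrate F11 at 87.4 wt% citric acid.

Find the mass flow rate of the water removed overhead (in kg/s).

citric acid entering = 141.3×0.359 + 686.5×0.077 + 2298×0.241 = 657.41 kg/s.
All citric acid reports to F11, so F11 = 657.41/0.874 = 752.18 kg/s.
Total feed = 3125.8 kg/s; overhead = 3125.8 − 752.18 = 2373.6 kg/s.

2374 kg/s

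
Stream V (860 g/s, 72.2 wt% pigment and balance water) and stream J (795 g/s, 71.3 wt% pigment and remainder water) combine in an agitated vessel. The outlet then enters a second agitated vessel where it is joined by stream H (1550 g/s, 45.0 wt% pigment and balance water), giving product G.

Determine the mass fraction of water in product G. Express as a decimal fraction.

Overall, product flow = 3205 g/s.
water in = 860×0.278 + 795×0.287 + 1550×0.550 = 1319.7 g/s.
water fraction in G = 0.412.

0.412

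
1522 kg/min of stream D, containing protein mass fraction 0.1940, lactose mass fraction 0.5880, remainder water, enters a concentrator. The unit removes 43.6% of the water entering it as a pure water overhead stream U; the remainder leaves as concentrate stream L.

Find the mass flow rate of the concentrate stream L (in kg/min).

water entering = 1522×0.218 = 331.8 kg/min; overhead removed = 0.436×331.8 = 144.66 kg/min.
Concentrate = 1522 − 144.66 = 1377.3 kg/min.

1377 kg/min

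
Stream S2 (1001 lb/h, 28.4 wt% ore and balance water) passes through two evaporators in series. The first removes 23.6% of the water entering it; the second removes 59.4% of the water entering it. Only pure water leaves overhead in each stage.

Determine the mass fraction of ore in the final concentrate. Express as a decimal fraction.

0.561

water in feed = 1001×0.716 = 716.72 lb/h.
After stage 1: water left = (1−0.236)×716.72 = 547.57; stream total = 831.86 lb/h.
After stage 2: water left = (1−0.594)×547.57 = 222.31; final concentrate = 506.6 lb/h.
ore fraction = 284.28/506.6 = 0.561.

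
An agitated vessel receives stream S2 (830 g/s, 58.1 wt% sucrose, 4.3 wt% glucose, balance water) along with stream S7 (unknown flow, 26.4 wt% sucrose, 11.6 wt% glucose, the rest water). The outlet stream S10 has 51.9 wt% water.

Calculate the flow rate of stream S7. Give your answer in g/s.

1175 g/s

Let S7 be the unknown flow. Total out = 830 + S7.
water balance: 312.08 + 0.620·S7 = 0.519·(830 + S7)
(0.620 − 0.519)·S7 = 0.519×830 − 312.08 = 118.69
S7 = 118.69 / 0.101 = 1175.1 g/s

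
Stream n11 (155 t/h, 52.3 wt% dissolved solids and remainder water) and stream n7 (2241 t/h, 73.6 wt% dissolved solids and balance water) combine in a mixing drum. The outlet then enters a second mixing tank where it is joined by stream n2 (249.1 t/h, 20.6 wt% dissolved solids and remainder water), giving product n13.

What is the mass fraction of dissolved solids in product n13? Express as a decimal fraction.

Overall, product flow = 2645.1 t/h.
dissolved solids in = 155×0.523 + 2241×0.736 + 249.1×0.206 = 1781.8 t/h.
dissolved solids fraction in n13 = 0.674.

0.674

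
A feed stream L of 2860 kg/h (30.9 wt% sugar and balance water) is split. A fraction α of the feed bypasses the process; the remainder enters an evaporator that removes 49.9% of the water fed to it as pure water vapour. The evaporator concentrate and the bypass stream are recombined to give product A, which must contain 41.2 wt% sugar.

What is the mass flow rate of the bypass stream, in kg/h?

All 2860×0.309 = 883.74 kg/h of sugar reaches A, so A = 883.74/0.412 = 2145 kg/h and vapour = 715 kg/h.
The evaporator receives (1−α)·2860 of feed at 0.691 water and removes 0.499 of that water:
0.499×0.691×(1−α)×2860 = 715
(1−α) = 715/986.15 = 0.7250;  α = 0.2750.
Bypass flow = 0.2750×2860 = 786.39 kg/h.

786.4 kg/h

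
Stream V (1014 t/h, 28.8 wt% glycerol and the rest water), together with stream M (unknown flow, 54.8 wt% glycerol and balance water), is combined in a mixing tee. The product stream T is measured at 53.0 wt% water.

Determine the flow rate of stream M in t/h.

2366 t/h

Let M be the unknown flow. Total out = 1014 + M.
water balance: 721.97 + 0.452·M = 0.530·(1014 + M)
(0.452 − 0.530)·M = 0.530×1014 − 721.97 = -184.55
M = -184.55 / -0.078 = 2366 t/h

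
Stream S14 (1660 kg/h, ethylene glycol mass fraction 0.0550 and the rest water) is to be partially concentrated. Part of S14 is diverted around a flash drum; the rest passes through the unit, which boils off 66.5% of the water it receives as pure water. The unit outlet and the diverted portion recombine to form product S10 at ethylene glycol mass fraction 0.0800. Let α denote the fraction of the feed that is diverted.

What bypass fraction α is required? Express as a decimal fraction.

All 1660×0.055 = 91.3 kg/h of ethylene glycol reaches S10, so S10 = 91.3/0.080 = 1141.2 kg/h and vapour = 518.75 kg/h.
The evaporator receives (1−α)·1660 of feed at 0.945 water and removes 0.665 of that water:
0.665×0.945×(1−α)×1660 = 518.75
(1−α) = 518.75/1043.2 = 0.4973;  α = 0.5027.

0.503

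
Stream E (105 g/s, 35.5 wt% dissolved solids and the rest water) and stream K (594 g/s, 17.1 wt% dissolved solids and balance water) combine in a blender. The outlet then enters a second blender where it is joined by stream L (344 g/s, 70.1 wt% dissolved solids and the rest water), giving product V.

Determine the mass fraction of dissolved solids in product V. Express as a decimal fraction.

Overall, product flow = 1043 g/s.
dissolved solids in = 105×0.355 + 594×0.171 + 344×0.701 = 379.99 g/s.
dissolved solids fraction in V = 0.3643.

0.3643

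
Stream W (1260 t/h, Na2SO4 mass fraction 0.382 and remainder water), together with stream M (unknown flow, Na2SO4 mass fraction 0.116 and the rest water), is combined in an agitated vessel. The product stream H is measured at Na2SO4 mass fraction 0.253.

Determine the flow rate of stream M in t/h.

Let M be the unknown flow. Total out = 1260 + M.
Na2SO4 balance: 481.32 + 0.116·M = 0.253·(1260 + M)
(0.116 − 0.253)·M = 0.253×1260 − 481.32 = -162.54
M = -162.54 / -0.137 = 1186.4 t/h

1186 t/h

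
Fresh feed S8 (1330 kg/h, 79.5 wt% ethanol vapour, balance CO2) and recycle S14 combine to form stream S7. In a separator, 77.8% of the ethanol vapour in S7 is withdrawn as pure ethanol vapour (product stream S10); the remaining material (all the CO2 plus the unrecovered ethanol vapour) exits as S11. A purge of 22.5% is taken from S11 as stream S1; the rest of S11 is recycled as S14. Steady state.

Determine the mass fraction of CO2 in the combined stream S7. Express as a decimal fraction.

0.487

CO2 enters only via S8 and leaves only via the purge: 1330×0.205 = 0.225×(CO2 in S11), and the separator passes all CO2, so CO2 in S7 = CO2 in S11 = 1211.8 kg/h.
ethanol vapour in S7: m_A = 1330×0.795 + (1−0.225)·(1−0.778)·m_A, so m_A = 1057.4/0.8279 = 1277.1 kg/h.
S7 = 1277.1 + 1211.8 = 2488.8 kg/h.
CO2 fraction in S7 = 1211.8/2488.8 = 0.487.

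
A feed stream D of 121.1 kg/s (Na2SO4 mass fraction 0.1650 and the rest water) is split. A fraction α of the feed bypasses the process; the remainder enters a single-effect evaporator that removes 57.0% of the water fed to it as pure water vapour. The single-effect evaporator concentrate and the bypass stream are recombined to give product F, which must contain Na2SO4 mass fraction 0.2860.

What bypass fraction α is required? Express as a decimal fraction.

0.111

All 121.1×0.165 = 19.982 kg/s of Na2SO4 reaches F, so F = 19.982/0.286 = 69.865 kg/s and vapour = 51.235 kg/s.
The evaporator receives (1−α)·121.1 of feed at 0.835 water and removes 0.570 of that water:
0.570×0.835×(1−α)×121.1 = 51.235
(1−α) = 51.235/57.638 = 0.8889;  α = 0.1111.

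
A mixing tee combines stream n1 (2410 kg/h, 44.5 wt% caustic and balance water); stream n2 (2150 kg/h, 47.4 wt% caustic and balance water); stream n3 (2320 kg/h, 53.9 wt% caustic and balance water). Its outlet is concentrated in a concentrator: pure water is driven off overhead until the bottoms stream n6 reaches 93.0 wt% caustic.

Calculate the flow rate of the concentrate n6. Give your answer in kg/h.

caustic entering = 2410×0.445 + 2150×0.474 + 2320×0.539 = 3342 kg/h.
All caustic reports to n6, so n6 = 3342/0.930 = 3593.6 kg/h.

3594 kg/h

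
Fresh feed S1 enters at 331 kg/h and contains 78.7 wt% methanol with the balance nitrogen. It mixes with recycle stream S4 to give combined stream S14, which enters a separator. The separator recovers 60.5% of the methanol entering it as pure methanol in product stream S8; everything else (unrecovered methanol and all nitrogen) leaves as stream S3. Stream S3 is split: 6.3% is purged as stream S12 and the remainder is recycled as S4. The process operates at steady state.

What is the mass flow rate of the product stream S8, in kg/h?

250.2 kg/h

methanol in S14: m_A = 331×0.787 + (1−0.063)·(1−0.605)·m_A, so m_A = 260.5/0.6299 = 413.56 kg/h.
Product S8 = 0.605×413.56 = 250.21 kg/h.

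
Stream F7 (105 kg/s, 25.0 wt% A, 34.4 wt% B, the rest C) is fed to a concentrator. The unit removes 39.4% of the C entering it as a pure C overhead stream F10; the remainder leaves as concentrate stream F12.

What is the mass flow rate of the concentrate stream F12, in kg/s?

88.2 kg/s

C entering = 105×0.406 = 42.63 kg/s; overhead removed = 0.394×42.63 = 16.796 kg/s.
Concentrate = 105 − 16.796 = 88.204 kg/s.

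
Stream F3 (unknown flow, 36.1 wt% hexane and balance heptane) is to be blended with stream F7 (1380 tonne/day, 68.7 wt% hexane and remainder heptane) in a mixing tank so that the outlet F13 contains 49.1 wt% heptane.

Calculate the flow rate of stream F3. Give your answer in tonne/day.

1660 tonne/day

Let F3 be the unknown flow. Total out = 1380 + F3.
heptane balance: 431.94 + 0.639·F3 = 0.491·(1380 + F3)
(0.639 − 0.491)·F3 = 0.491×1380 − 431.94 = 245.64
F3 = 245.64 / 0.148 = 1659.7 tonne/day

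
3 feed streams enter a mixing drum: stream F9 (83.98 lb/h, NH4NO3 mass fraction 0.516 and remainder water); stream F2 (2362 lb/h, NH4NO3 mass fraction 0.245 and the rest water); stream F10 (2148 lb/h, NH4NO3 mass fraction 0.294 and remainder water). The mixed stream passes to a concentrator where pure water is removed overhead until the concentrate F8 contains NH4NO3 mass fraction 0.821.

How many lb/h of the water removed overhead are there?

NH4NO3 entering = 83.98×0.516 + 2362×0.245 + 2148×0.294 = 1253.5 lb/h.
All NH4NO3 reports to F8, so F8 = 1253.5/0.821 = 1526.8 lb/h.
Total feed = 4594 lb/h; overhead = 4594 − 1526.8 = 3067.1 lb/h.

3067 lb/h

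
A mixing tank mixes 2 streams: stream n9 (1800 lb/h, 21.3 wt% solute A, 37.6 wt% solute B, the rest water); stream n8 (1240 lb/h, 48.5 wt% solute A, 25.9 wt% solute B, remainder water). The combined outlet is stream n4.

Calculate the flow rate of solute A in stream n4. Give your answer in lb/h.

solute A out = solute A in = 1800×0.213 + 1240×0.485 = 984.8 lb/h.

984.8 lb/h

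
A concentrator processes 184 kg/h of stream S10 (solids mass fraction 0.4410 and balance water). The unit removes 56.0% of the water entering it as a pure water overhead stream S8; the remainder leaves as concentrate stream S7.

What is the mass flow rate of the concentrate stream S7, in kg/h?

126.4 kg/h

water entering = 184×0.559 = 102.86 kg/h; overhead removed = 0.560×102.86 = 57.599 kg/h.
Concentrate = 184 − 57.599 = 126.4 kg/h.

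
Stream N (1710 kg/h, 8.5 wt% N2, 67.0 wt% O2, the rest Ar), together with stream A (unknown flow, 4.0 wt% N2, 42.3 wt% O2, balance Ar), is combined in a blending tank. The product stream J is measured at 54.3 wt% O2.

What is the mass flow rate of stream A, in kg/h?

1810 kg/h

Let A be the unknown flow. Total out = 1710 + A.
O2 balance: 1145.7 + 0.423·A = 0.543·(1710 + A)
(0.423 − 0.543)·A = 0.543×1710 − 1145.7 = -217.17
A = -217.17 / -0.120 = 1809.7 kg/h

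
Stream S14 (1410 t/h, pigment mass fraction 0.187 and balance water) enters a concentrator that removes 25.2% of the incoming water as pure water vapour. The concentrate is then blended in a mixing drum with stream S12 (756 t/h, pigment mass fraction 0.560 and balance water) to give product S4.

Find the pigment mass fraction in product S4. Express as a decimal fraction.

Vapour removed = 0.252×0.813×1410 = 288.88 t/h; concentrate = 1121.1 t/h.
pigment reaching the mixer = 263.67 (from concentrate) + 756×0.560 = 687.03 t/h.
Product flow = 1121.1 + 756 = 1877.1 t/h; pigment fraction = 0.366.

0.366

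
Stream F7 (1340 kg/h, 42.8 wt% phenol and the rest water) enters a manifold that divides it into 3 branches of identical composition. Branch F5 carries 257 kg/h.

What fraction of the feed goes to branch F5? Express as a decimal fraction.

0.192

Fraction to F5 = 257/1340 = 0.1918.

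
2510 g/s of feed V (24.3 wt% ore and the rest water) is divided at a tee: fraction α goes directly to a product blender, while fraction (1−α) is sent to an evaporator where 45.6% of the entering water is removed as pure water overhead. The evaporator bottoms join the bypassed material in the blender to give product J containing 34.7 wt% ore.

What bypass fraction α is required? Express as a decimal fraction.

All 2510×0.243 = 609.93 g/s of ore reaches J, so J = 609.93/0.347 = 1757.7 g/s and vapour = 752.28 g/s.
The evaporator receives (1−α)·2510 of feed at 0.757 water and removes 0.456 of that water:
0.456×0.757×(1−α)×2510 = 752.28
(1−α) = 752.28/866.43 = 0.8682;  α = 0.1318.

0.132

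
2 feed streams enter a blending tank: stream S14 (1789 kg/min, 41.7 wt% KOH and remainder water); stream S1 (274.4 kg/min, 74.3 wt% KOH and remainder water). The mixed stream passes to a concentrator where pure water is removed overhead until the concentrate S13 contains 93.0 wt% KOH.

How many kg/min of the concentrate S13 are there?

1021 kg/min

KOH entering = 1789×0.417 + 274.4×0.743 = 949.89 kg/min.
All KOH reports to S13, so S13 = 949.89/0.930 = 1021.4 kg/min.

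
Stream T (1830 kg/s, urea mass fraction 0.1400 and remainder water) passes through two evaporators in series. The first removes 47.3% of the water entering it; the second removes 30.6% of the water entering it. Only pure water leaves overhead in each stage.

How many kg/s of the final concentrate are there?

831.8 kg/s

water in feed = 1830×0.860 = 1573.8 kg/s.
After stage 1: water left = (1−0.473)×1573.8 = 829.39; stream total = 1085.6 kg/s.
After stage 2: water left = (1−0.306)×829.39 = 575.6; final concentrate = 831.8 kg/s.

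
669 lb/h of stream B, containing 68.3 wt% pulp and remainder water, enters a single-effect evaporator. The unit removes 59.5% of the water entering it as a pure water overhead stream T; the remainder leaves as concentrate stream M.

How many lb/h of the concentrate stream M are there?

water entering = 669×0.317 = 212.07 lb/h; overhead removed = 0.595×212.07 = 126.18 lb/h.
Concentrate = 669 − 126.18 = 542.82 lb/h.

542.8 lb/h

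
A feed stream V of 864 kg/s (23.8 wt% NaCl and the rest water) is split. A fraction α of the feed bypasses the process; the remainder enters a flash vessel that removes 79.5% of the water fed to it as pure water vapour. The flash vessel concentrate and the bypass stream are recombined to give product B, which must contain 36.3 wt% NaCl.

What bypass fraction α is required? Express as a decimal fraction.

All 864×0.238 = 205.63 kg/s of NaCl reaches B, so B = 205.63/0.363 = 566.48 kg/s and vapour = 297.52 kg/s.
The evaporator receives (1−α)·864 of feed at 0.762 water and removes 0.795 of that water:
0.795×0.762×(1−α)×864 = 297.52
(1−α) = 297.52/523.4 = 0.5684;  α = 0.4316.

0.432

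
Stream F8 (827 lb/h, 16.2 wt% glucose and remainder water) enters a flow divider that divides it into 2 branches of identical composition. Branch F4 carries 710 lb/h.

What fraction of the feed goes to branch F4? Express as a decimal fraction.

Fraction to F4 = 710/827 = 0.8585.

0.859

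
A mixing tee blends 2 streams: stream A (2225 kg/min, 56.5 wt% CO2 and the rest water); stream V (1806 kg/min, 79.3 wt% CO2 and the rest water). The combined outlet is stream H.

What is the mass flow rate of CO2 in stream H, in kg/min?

CO2 out = CO2 in = 2225×0.565 + 1806×0.793 = 2689.3 kg/min.

2689 kg/min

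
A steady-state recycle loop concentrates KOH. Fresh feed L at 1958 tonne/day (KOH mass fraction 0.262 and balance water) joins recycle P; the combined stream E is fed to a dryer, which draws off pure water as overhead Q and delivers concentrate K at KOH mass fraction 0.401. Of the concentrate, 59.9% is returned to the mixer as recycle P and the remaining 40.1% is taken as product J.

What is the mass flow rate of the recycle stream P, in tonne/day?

1911 tonne/day

Overall KOH balance (none leaves overhead): KOH in fresh feed = KOH in product, i.e. 1958×0.262 = (1−0.599)·K·0.401.
K = 513/(0.401×0.401) = 3190.3 tonne/day.
Recycle P = 0.599×3190.3 = 1911 tonne/day.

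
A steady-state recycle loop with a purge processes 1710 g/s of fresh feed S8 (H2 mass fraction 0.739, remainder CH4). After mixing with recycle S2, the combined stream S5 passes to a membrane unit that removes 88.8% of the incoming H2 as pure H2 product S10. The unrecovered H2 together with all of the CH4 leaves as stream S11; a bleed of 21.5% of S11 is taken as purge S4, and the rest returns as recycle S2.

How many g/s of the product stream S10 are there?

1230 g/s

H2 in S5: m_A = 1710×0.739 + (1−0.215)·(1−0.888)·m_A, so m_A = 1263.7/0.9121 = 1385.5 g/s.
Product S10 = 0.888×1385.5 = 1230.3 g/s.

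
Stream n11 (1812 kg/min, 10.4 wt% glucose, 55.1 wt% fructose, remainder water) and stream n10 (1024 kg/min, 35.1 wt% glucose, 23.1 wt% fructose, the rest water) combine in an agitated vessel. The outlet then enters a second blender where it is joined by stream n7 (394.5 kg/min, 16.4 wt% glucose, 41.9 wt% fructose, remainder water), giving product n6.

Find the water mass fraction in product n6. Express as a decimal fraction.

0.377

Overall, product flow = 3230.5 kg/min.
water in = 1812×0.345 + 1024×0.418 + 394.5×0.417 = 1217.7 kg/min.
water fraction in n6 = 0.377.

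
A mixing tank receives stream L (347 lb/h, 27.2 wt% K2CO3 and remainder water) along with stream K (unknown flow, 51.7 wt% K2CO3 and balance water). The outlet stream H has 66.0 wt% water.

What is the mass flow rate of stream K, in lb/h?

Let K be the unknown flow. Total out = 347 + K.
water balance: 252.62 + 0.483·K = 0.660·(347 + K)
(0.483 − 0.660)·K = 0.660×347 − 252.62 = -23.596
K = -23.596 / -0.177 = 133.31 lb/h

133.3 lb/h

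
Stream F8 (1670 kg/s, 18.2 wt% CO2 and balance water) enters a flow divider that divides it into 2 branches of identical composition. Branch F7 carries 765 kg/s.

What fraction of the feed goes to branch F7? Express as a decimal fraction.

0.458

Fraction to F7 = 765/1670 = 0.4581.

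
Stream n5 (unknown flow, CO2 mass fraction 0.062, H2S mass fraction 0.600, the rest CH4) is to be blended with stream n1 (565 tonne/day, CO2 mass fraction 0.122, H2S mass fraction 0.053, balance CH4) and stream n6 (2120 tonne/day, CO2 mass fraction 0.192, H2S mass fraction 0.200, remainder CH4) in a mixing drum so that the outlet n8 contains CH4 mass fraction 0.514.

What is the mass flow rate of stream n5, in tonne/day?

2131 tonne/day

Let n5 be the unknown flow. Total out = 2685 + n5.
CH4 balance: 1755.1 + 0.338·n5 = 0.514·(2685 + n5)
(0.338 − 0.514)·n5 = 0.514×2685 − 1755.1 = -374.99
n5 = -374.99 / -0.176 = 2130.7 tonne/day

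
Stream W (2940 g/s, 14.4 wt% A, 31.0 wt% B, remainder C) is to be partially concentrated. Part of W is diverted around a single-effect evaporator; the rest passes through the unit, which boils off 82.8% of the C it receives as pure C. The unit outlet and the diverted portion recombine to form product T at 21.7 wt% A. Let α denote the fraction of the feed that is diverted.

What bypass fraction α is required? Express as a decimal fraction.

0.256

All 2940×0.144 = 423.36 g/s of A reaches T, so T = 423.36/0.217 = 1951 g/s and vapour = 989.03 g/s.
The evaporator receives (1−α)·2940 of feed at 0.546 C and removes 0.828 of that C:
0.828×0.546×(1−α)×2940 = 989.03
(1−α) = 989.03/1329.1 = 0.7441;  α = 0.2559.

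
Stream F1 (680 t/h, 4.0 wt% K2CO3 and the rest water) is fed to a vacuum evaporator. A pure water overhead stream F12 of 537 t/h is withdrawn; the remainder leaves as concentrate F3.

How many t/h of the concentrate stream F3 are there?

143 t/h

Concentrate = 680 − 537 = 143 t/h.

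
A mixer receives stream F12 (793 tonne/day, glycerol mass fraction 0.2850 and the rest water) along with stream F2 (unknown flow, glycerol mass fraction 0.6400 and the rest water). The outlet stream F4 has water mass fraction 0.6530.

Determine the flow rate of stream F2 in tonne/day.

167.8 tonne/day

Let F2 be the unknown flow. Total out = 793 + F2.
water balance: 567 + 0.360·F2 = 0.653·(793 + F2)
(0.360 − 0.653)·F2 = 0.653×793 − 567 = -49.166
F2 = -49.166 / -0.293 = 167.8 tonne/day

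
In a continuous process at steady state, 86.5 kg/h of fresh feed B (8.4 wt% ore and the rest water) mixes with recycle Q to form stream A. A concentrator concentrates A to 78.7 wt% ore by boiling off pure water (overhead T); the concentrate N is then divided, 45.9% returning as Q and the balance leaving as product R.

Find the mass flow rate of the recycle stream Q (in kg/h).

Overall ore balance (none leaves overhead): ore in fresh feed = ore in product, i.e. 86.5×0.084 = (1−0.459)·N·0.787.
N = 7.266/(0.787×0.541) = 17.066 kg/h.
Recycle Q = 0.459×17.066 = 7.8331 kg/h.

7.833 kg/h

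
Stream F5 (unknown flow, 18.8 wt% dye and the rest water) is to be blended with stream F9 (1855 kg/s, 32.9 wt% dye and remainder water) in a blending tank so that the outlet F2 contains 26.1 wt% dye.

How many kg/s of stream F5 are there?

Let F5 be the unknown flow. Total out = 1855 + F5.
dye balance: 610.3 + 0.188·F5 = 0.261·(1855 + F5)
(0.188 − 0.261)·F5 = 0.261×1855 − 610.3 = -126.14
F5 = -126.14 / -0.073 = 1727.9 kg/s

1728 kg/s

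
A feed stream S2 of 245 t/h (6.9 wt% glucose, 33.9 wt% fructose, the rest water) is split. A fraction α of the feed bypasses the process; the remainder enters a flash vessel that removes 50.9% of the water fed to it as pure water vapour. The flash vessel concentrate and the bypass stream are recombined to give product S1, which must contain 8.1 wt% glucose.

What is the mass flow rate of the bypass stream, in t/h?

124.5 t/h

All 245×0.069 = 16.905 t/h of glucose reaches S1, so S1 = 16.905/0.081 = 208.7 t/h and vapour = 36.296 t/h.
The evaporator receives (1−α)·245 of feed at 0.592 water and removes 0.509 of that water:
0.509×0.592×(1−α)×245 = 36.296
(1−α) = 36.296/73.825 = 0.4917;  α = 0.5083.
Bypass flow = 0.5083×245 = 124.55 t/h.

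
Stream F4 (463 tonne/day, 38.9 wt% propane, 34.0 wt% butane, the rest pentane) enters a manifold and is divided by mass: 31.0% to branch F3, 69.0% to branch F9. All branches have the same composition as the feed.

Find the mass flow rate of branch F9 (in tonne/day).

319.5 tonne/day

Branch F9 flow = 0.690×463 = 319.47 tonne/day.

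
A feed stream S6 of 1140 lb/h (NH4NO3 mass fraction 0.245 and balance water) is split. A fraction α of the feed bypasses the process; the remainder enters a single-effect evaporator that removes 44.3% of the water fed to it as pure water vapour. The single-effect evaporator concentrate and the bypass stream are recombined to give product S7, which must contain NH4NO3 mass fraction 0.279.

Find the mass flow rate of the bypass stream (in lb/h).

All 1140×0.245 = 279.3 lb/h of NH4NO3 reaches S7, so S7 = 279.3/0.279 = 1001.1 lb/h and vapour = 138.92 lb/h.
The evaporator receives (1−α)·1140 of feed at 0.755 water and removes 0.443 of that water:
0.443×0.755×(1−α)×1140 = 138.92
(1−α) = 138.92/381.29 = 0.3644;  α = 0.6356.
Bypass flow = 0.6356×1140 = 724.64 lb/h.

724.6 lb/h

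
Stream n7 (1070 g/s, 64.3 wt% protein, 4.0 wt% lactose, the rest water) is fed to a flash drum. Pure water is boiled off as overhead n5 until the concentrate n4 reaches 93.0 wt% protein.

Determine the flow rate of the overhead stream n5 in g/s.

protein is conserved: 1070×0.643 = 688.01 g/s all reports to the concentrate.
Concentrate = 688.01/(target fraction) = 739.8 g/s.
Overhead = 1070 − 739.8 = 330.2 g/s.

330.2 g/s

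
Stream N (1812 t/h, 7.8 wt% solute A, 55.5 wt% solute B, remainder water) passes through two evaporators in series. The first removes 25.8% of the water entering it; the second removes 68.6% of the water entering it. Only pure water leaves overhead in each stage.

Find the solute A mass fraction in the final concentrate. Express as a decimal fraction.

0.109

water in feed = 1812×0.367 = 665 t/h.
After stage 1: water left = (1−0.258)×665 = 493.43; stream total = 1640.4 t/h.
After stage 2: water left = (1−0.686)×493.43 = 154.94; final concentrate = 1301.9 t/h.
solute A fraction = 141.34/1301.9 = 0.109.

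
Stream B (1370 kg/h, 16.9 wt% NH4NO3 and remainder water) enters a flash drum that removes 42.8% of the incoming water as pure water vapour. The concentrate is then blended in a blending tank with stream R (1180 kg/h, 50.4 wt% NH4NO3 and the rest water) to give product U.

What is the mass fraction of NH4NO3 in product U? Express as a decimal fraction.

Vapour removed = 0.428×0.831×1370 = 487.27 kg/h; concentrate = 882.73 kg/h.
NH4NO3 reaching the mixer = 231.53 (from concentrate) + 1180×0.504 = 826.25 kg/h.
Product flow = 882.73 + 1180 = 2062.7 kg/h; NH4NO3 fraction = 0.401.

0.401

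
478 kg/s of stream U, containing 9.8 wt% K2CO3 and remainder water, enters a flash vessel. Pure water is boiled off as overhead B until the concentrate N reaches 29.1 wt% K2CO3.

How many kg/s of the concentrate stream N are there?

K2CO3 is conserved: 478×0.098 = 46.844 kg/s all reports to the concentrate.
Concentrate = 46.844/(target fraction) = 160.98 kg/s.

161 kg/s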